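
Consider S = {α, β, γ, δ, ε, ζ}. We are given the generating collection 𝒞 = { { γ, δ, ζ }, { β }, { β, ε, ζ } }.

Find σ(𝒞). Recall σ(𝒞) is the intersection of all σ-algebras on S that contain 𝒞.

Seed the family with 𝒞 together with ∅ and S: { {  }, { β }, { β, ε, ζ }, { γ, δ, ζ }, S }.
Iteration 1: 5 new —
  { α, β, ε }  = ᶜ of { γ, δ, ζ }
  { α, γ, δ }  = ᶜ of { β, ε, ζ }
  { β, γ, δ, ζ }  = { γ, δ, ζ } ∪ { β }
  { α, γ, δ, ε, ζ }  = ᶜ of { β }
  { β, γ, δ, ε, ζ }  = { γ, δ, ζ } ∪ { β, ε, ζ }
  |family| = 10
Iteration 2. New:
  { α }  = ᶜ of { β, γ, δ, ε, ζ }
  { α, ε }  = ᶜ of { β, γ, δ, ζ }
  { α, β, γ, δ }  = { β } ∪ { α, γ, δ }
  { α, β, ε, ζ }  = { β, ε, ζ } ∪ { α, β, ε }
  { α, γ, δ, ζ }  = { α, γ, δ } ∪ { γ, δ, ζ }
  { α, β, γ, δ, ε }  = { α, β, ε } ∪ { α, γ, δ }
  { α, β, γ, δ, ζ }  = { α, γ, δ } ∪ { β, γ, δ, ζ }
  |family| = 17
Iteration 3 (7 new):
  { ε }  = ᶜ of { α, β, γ, δ, ζ }
  { ζ }  = ᶜ of { α, β, γ, δ, ε }
  { α, β }  = { β } ∪ { α }
  { β, ε }  = ᶜ of { α, γ, δ, ζ }
  { γ, δ }  = ᶜ of { α, β, ε, ζ }
  { ε, ζ }  = ᶜ of { α, β, γ, δ }
  { α, γ, δ, ε }  = { α, γ, δ } ∪ { α, ε }
  |family| = 24
Iteration 4. New:
  { α, ζ }  = { ζ } ∪ { α }
  { β, ζ }  = ᶜ of { α, γ, δ, ε }
  { α, β, ζ }  = { α, β } ∪ { ζ }
  { α, ε, ζ }  = { ε, ζ } ∪ { α, ε }
  { β, γ, δ }  = { γ, δ } ∪ { β }
  { γ, δ, ε }  = { γ, δ } ∪ { ε }
  { β, γ, δ, ε }  = { β, ε } ∪ { γ, δ }
  { γ, δ, ε, ζ }  = ᶜ of { α, β }
  |family| = 32
After Iteration 5 the family is unchanged; done.

Therefore σ(𝒞) = { {  }, { α }, { β }, { ε }, { ζ }, { α, β }, { α, ε }, { α, ζ }, { β, ε }, { β, ζ }, { γ, δ }, { ε, ζ }, { α, β, ε }, { α, β, ζ }, { α, γ, δ }, { α, ε, ζ }, { β, γ, δ }, { β, ε, ζ }, { γ, δ, ε }, { γ, δ, ζ }, { α, β, γ, δ }, { α, β, ε, ζ }, { α, γ, δ, ε }, { α, γ, δ, ζ }, { β, γ, δ, ε }, { β, γ, δ, ζ }, { γ, δ, ε, ζ }, { α, β, γ, δ, ε }, { α, β, γ, δ, ζ }, { α, γ, δ, ε, ζ }, { β, γ, δ, ε, ζ }, S } (|σ(𝒞)| = 32).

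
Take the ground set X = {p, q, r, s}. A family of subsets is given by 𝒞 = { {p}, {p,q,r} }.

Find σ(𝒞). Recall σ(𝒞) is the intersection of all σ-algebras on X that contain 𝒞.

|σ(𝒞)| = 8.  σ(𝒞) = { {}, {p}, {s}, {p,s}, {q,r}, {p,q,r}, {q,r,s}, X }

Working:
Initial family (4 sets): { {}, {p}, {p,q,r}, X }.
Round 1: 2 new —
  {s}  = complement {p,q,r}
  {q,r,s}  = complement {p}
  |family| = 6
Round 2 adds 1:
  {p,s}  = {s} ∪ {p}
  |family| = 7
Round 3 adds 1:
  {q,r}  = complement {p,s}
  |family| = 8
Round 4: stable.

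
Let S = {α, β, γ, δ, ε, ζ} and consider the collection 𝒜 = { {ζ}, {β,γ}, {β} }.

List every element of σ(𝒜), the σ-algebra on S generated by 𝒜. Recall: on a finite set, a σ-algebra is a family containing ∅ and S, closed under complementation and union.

Begin from { ∅, {β}, {ζ}, {β,γ}, S } (that is, 𝒜 plus ∅ and S).
Round 1. New:
  {β,ζ}  = {β} ∪ {ζ}
  {β,γ,ζ}  = {β,γ} ∪ {ζ}
  {α,δ,ε,ζ}  = {β,γ}ᶜ
  {α,β,γ,δ,ε}  = {ζ}ᶜ
  {α,γ,δ,ε,ζ}  = {β}ᶜ
  [10 total]
Round 2 adds 3:
  {α,δ,ε}  = {β,γ,ζ}ᶜ
  {α,γ,δ,ε}  = {β,ζ}ᶜ
  {α,β,δ,ε,ζ}  = {α,δ,ε,ζ} ∪ {β}
  [13 total]
Round 3: 2 new —
  {γ}  = {α,β,δ,ε,ζ}ᶜ
  {α,β,δ,ε}  = {α,δ,ε} ∪ {β}
  [15 total]
Round 4: +1 →
  {γ,ζ}  = {α,β,δ,ε}ᶜ
  [16 total]
Round 5 adds nothing — fixpoint reached.

Hence σ(𝒜) has 16 members: { ∅, {β}, {γ}, {ζ}, {β,γ}, {β,ζ}, {γ,ζ}, {α,δ,ε}, {β,γ,ζ}, {α,β,δ,ε}, {α,γ,δ,ε}, {α,δ,ε,ζ}, {α,β,γ,δ,ε}, {α,β,δ,ε,ζ}, {α,γ,δ,ε,ζ}, S }.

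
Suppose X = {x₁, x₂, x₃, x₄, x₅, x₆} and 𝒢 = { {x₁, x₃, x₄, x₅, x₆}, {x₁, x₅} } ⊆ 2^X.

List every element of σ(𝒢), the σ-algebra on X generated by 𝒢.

Answer: σ(𝒢) = { {}, {x₂}, {x₁, x₅}, {x₁, x₂, x₅}, {x₃, x₄, x₆}, {x₂, x₃, x₄, x₆}, {x₁, x₃, x₄, x₅, x₆}, X }

Trace:
Take S₀ = 𝒢 ∪ {∅, X} = { {}, {x₁, x₅}, {x₁, x₃, x₄, x₅, x₆}, X }.
Step 1 (2 new):
  {x₂}  = ᶜ of {x₁, x₃, x₄, x₅, x₆}
  {x₂, x₃, x₄, x₆}  = ᶜ of {x₁, x₅}
  [6 total]
Step 2 adds 1:
  {x₁, x₂, x₅}  = {x₁, x₅} ∪ {x₂}
  [7 total]
Step 3: +1 →
  {x₃, x₄, x₆}  = ᶜ of {x₁, x₂, x₅}
  [8 total]
Step 4: already closed under ᶜ and ∪.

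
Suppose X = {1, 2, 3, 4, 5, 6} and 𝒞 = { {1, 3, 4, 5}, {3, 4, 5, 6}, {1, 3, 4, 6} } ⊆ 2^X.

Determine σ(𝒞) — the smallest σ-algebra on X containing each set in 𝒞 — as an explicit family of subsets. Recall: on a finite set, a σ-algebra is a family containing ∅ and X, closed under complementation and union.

Initial family (5 sets): { ∅, {1, 3, 4, 5}, {1, 3, 4, 6}, {3, 4, 5, 6}, X }.
Iteration 1: +4 →
  {1, 2}  = {3, 4, 5, 6}ᶜ
  {2, 5}  = {1, 3, 4, 6}ᶜ
  {2, 6}  = {1, 3, 4, 5}ᶜ
  {1, 3, 4, 5, 6}  = {1, 3, 4, 5} ∪ {1, 3, 4, 6}
  [9 total]
Iteration 2: 7 new —
  {2}  = {1, 3, 4, 5, 6}ᶜ
  {1, 2, 5}  = {2, 5} ∪ {1, 2}
  {1, 2, 6}  = {1, 2} ∪ {2, 6}
  {2, 5, 6}  = {2, 5} ∪ {2, 6}
  {1, 2, 3, 4, 5}  = {2, 5} ∪ {1, 3, 4, 5}
  {1, 2, 3, 4, 6}  = {1, 2} ∪ {1, 3, 4, 6}
  {2, 3, 4, 5, 6}  = {2, 5} ∪ {3, 4, 5, 6}
  [16 total]
Iteration 3 (7 new):
  {1}  = {2, 3, 4, 5, 6}ᶜ
  {5}  = {1, 2, 3, 4, 6}ᶜ
  {6}  = {1, 2, 3, 4, 5}ᶜ
  {1, 3, 4}  = {2, 5, 6}ᶜ
  {3, 4, 5}  = {1, 2, 6}ᶜ
  {3, 4, 6}  = {1, 2, 5}ᶜ
  {1, 2, 5, 6}  = {2, 5} ∪ {1, 2, 6}
  [23 total]
Iteration 4. New:
  {1, 5}  = {5} ∪ {1}
  {1, 6}  = {6} ∪ {1}
  {3, 4}  = {1, 2, 5, 6}ᶜ
  {5, 6}  = {6} ∪ {5}
  {1, 2, 3, 4}  = {1, 2} ∪ {1, 3, 4}
  {2, 3, 4, 5}  = {2, 5} ∪ {3, 4, 5}
  {2, 3, 4, 6}  = {2} ∪ {3, 4, 6}
  [30 total]
Iteration 5 (2 new):
  {1, 5, 6}  = {5, 6} ∪ {1, 6}
  {2, 3, 4}  = {3, 4} ∪ {2}
  [32 total]
Iteration 6: closed — nothing new.

Hence σ(𝒞) has 32 members: { ∅, {1}, {2}, {5}, {6}, {1, 2}, {1, 5}, {1, 6}, {2, 5}, {2, 6}, {3, 4}, {5, 6}, {1, 2, 5}, {1, 2, 6}, {1, 3, 4}, {1, 5, 6}, {2, 3, 4}, {2, 5, 6}, {3, 4, 5}, {3, 4, 6}, {1, 2, 3, 4}, {1, 2, 5, 6}, {1, 3, 4, 5}, {1, 3, 4, 6}, {2, 3, 4, 5}, {2, 3, 4, 6}, {3, 4, 5, 6}, {1, 2, 3, 4, 5}, {1, 2, 3, 4, 6}, {1, 3, 4, 5, 6}, {2, 3, 4, 5, 6}, X }.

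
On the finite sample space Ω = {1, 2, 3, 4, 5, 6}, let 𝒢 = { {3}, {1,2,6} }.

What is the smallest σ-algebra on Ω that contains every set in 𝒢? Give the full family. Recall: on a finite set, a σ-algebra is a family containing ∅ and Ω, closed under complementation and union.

σ(𝒢) = { {}, {3}, {4,5}, {1,2,6}, {3,4,5}, {1,2,3,6}, {1,2,4,5,6}, Ω }

Working:
Begin from { {}, {3}, {1,2,6}, Ω } (that is, 𝒢 plus ∅ and Ω).
Iteration 1: 3 new —
  {3,4,5}  = Ω∖{1,2,6}
  {1,2,3,6}  = {3} ∪ {1,2,6}
  {1,2,4,5,6}  = Ω∖{3}
  — 7 sets.
Iteration 2. New:
  {4,5}  = Ω∖{1,2,3,6}
  — 8 sets.
Iteration 3: no new sets; the family is a σ-algebra.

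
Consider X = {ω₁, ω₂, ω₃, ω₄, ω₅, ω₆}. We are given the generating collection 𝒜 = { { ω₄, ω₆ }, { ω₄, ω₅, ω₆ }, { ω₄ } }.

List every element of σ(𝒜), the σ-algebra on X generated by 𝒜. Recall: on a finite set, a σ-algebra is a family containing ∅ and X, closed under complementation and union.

Take S₀ = 𝒜 ∪ {∅, X} = { ∅, { ω₄ }, { ω₄, ω₆ }, { ω₄, ω₅, ω₆ }, X }.
Step 1: 3 new —
  { ω₁, ω₂, ω₃ }  = complement { ω₄, ω₅, ω₆ }
  { ω₁, ω₂, ω₃, ω₅ }  = complement { ω₄, ω₆ }
  { ω₁, ω₂, ω₃, ω₅, ω₆ }  = complement { ω₄ }
  |family| = 8
Step 2: 3 new —
  { ω₁, ω₂, ω₃, ω₄ }  = { ω₄ } ∪ { ω₁, ω₂, ω₃ }
  { ω₁, ω₂, ω₃, ω₄, ω₅ }  = { ω₄ } ∪ { ω₁, ω₂, ω₃, ω₅ }
  { ω₁, ω₂, ω₃, ω₄, ω₆ }  = { ω₄, ω₆ } ∪ { ω₁, ω₂, ω₃ }
  |family| = 11
Step 3: +3 →
  { ω₅ }  = complement { ω₁, ω₂, ω₃, ω₄, ω₆ }
  { ω₆ }  = complement { ω₁, ω₂, ω₃, ω₄, ω₅ }
  { ω₅, ω₆ }  = complement { ω₁, ω₂, ω₃, ω₄ }
  |family| = 14
Step 4. New:
  { ω₄, ω₅ }  = { ω₄ } ∪ { ω₅ }
  { ω₁, ω₂, ω₃, ω₆ }  = { ω₁, ω₂, ω₃ } ∪ { ω₆ }
  |family| = 16
Step 5: closed — nothing new.

|σ(𝒜)| = 16.  σ(𝒜) = { ∅, { ω₄ }, { ω₅ }, { ω₆ }, { ω₄, ω₅ }, { ω₄, ω₆ }, { ω₅, ω₆ }, { ω₁, ω₂, ω₃ }, { ω₄, ω₅, ω₆ }, { ω₁, ω₂, ω₃, ω₄ }, { ω₁, ω₂, ω₃, ω₅ }, { ω₁, ω₂, ω₃, ω₆ }, { ω₁, ω₂, ω₃, ω₄, ω₅ }, { ω₁, ω₂, ω₃, ω₄, ω₆ }, { ω₁, ω₂, ω₃, ω₅, ω₆ }, X }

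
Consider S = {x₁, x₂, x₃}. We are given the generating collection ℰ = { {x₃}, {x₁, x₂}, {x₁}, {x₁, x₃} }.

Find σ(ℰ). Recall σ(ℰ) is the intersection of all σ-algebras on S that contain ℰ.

|σ(ℰ)| = 8.  σ(ℰ) = { {}, {x₁}, {x₂}, {x₃}, {x₁, x₂}, {x₁, x₃}, {x₂, x₃}, S }

Derivation:
Start: ℰ ∪ {∅, S} = { {}, {x₁}, {x₃}, {x₁, x₂}, {x₁, x₃}, S }.
Pass 1 adds 2:
  {x₂}  = {x₁, x₃}ᶜ
  {x₂, x₃}  = {x₁}ᶜ
  — 8 sets.
Pass 2: no new sets; the family is a σ-algebra.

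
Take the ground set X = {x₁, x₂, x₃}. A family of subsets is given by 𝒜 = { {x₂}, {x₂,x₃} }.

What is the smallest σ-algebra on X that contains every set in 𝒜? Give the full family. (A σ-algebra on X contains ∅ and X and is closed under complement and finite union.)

Seed the family with 𝒜 together with ∅ and X: { {}, {x₂}, {x₂,x₃}, X }.
Round 1. New:
  {x₁}  = ᶜ of {x₂,x₃}
  {x₁,x₃}  = ᶜ of {x₂}
  (now 6)
Round 2: +1 →
  {x₁,x₂}  = {x₂} ∪ {x₁}
  (now 7)
Round 3 (1 new):
  {x₃}  = ᶜ of {x₁,x₂}
  (now 8)
Round 4: already closed under ᶜ and ∪.

Hence σ(𝒜) has 8 members: { {}, {x₁}, {x₂}, {x₃}, {x₁,x₂}, {x₁,x₃}, {x₂,x₃}, X }.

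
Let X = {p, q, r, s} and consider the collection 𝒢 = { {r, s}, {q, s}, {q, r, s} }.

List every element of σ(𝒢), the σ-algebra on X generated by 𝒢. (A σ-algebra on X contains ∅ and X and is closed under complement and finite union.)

σ(𝒢) (16 sets): { ∅, {p}, {q}, {r}, {s}, {p, q}, {p, r}, {p, s}, {q, r}, {q, s}, {r, s}, {p, q, r}, {p, q, s}, {p, r, s}, {q, r, s}, X }

Derivation:
Initial family (5 sets): { ∅, {q, s}, {r, s}, {q, r, s}, X }.
Iteration 1: 3 new —
  {p}  = ᶜ of {q, r, s}
  {p, q}  = ᶜ of {r, s}
  {p, r}  = ᶜ of {q, s}
Iteration 2 adds 3:
  {p, q, r}  = {p, q} ∪ {p, r}
  {p, q, s}  = {p, q} ∪ {q, s}
  {p, r, s}  = {r, s} ∪ {p, r}
Iteration 3 adds 3:
  {q}  = ᶜ of {p, r, s}
  {r}  = ᶜ of {p, q, s}
  {s}  = ᶜ of {p, q, r}
Iteration 4 (2 new):
  {p, s}  = {s} ∪ {p}
  {q, r}  = {r} ∪ {q}
Iteration 5: already closed under ᶜ and ∪.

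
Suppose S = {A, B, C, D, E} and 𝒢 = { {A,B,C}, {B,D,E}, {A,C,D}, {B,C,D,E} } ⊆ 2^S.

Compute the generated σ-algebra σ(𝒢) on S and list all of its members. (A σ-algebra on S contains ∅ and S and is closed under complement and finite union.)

σ(𝒢) (32 sets): { ∅, {A}, {B}, {C}, {D}, {E}, {A,B}, {A,C}, {A,D}, {A,E}, {B,C}, {B,D}, {B,E}, {C,D}, {C,E}, {D,E}, {A,B,C}, {A,B,D}, {A,B,E}, {A,C,D}, {A,C,E}, {A,D,E}, {B,C,D}, {B,C,E}, {B,D,E}, {C,D,E}, {A,B,C,D}, {A,B,C,E}, {A,B,D,E}, {A,C,D,E}, {B,C,D,E}, S }

Trace:
Start: 𝒢 ∪ {∅, S} = { ∅, {A,B,C}, {A,C,D}, {B,D,E}, {B,C,D,E}, S }.
Step 1 (5 new):
  {A}  = ᶜ of {B,C,D,E}
  {A,C}  = ᶜ of {B,D,E}
  {B,E}  = ᶜ of {A,C,D}
  {D,E}  = ᶜ of {A,B,C}
  {A,B,C,D}  = {A,C,D} ∪ {A,B,C}
  (now 11)
Step 2. New:
  {E}  = ᶜ of {A,B,C,D}
  {A,B,E}  = {B,E} ∪ {A}
  {A,D,E}  = {D,E} ∪ {A}
  {A,B,C,E}  = {B,E} ∪ {A,B,C}
  {A,B,D,E}  = {B,D,E} ∪ {A}
  {A,C,D,E}  = {D,E} ∪ {A,C,D}
  (now 17)
Step 3: +7 →
  {B}  = ᶜ of {A,C,D,E}
  {C}  = ᶜ of {A,B,D,E}
  {D}  = ᶜ of {A,B,C,E}
  {A,E}  = {E} ∪ {A}
  {B,C}  = ᶜ of {A,D,E}
  {C,D}  = ᶜ of {A,B,E}
  {A,C,E}  = {A,C} ∪ {E}
  (now 24)
Step 4. New:
  {A,B}  = {B} ∪ {A}
  {A,D}  = {D} ∪ {A}
  {B,D}  = ᶜ of {A,C,E}
  {C,E}  = {E} ∪ {C}
  {B,C,D}  = ᶜ of {A,E}
  {B,C,E}  = {B,E} ∪ {C}
  {C,D,E}  = {C,D} ∪ {E}
  (now 31)
Step 5 adds 1:
  {A,B,D}  = ᶜ of {C,E}
  (now 32)
Step 6: stable.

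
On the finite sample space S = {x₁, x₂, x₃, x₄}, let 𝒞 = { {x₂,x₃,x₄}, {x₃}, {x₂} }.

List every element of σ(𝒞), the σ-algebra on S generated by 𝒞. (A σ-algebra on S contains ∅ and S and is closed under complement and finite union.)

σ(𝒞) (16 sets): { {}, {x₁}, {x₂}, {x₃}, {x₄}, {x₁,x₂}, {x₁,x₃}, {x₁,x₄}, {x₂,x₃}, {x₂,x₄}, {x₃,x₄}, {x₁,x₂,x₃}, {x₁,x₂,x₄}, {x₁,x₃,x₄}, {x₂,x₃,x₄}, S }

Working:
Initial family (5 sets): { {}, {x₂}, {x₃}, {x₂,x₃,x₄}, S }.
Round 1: 4 new —
  {x₁}  = complement {x₂,x₃,x₄}
  {x₂,x₃}  = {x₃} ∪ {x₂}
  {x₁,x₂,x₄}  = complement {x₃}
  {x₁,x₃,x₄}  = complement {x₂}
  [9 total]
Round 2 adds 4:
  {x₁,x₂}  = {x₂} ∪ {x₁}
  {x₁,x₃}  = {x₃} ∪ {x₁}
  {x₁,x₄}  = complement {x₂,x₃}
  {x₁,x₂,x₃}  = {x₂,x₃} ∪ {x₁}
  [13 total]
Round 3 (3 new):
  {x₄}  = complement {x₁,x₂,x₃}
  {x₂,x₄}  = complement {x₁,x₃}
  {x₃,x₄}  = complement {x₁,x₂}
  [16 total]
Round 4: closed — nothing new.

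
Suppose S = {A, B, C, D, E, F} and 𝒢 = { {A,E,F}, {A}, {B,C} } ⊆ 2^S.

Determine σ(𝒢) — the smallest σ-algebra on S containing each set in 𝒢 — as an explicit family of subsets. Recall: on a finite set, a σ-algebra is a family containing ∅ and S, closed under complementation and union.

|σ(𝒢)| = 16.  σ(𝒢) = { {}, {A}, {D}, {A,D}, {B,C}, {E,F}, {A,B,C}, {A,E,F}, {B,C,D}, {D,E,F}, {A,B,C,D}, {A,D,E,F}, {B,C,E,F}, {A,B,C,E,F}, {B,C,D,E,F}, S }

Working:
Seed the family with 𝒢 together with ∅ and S: { {}, {A}, {B,C}, {A,E,F}, S }.
Step 1: +5 →
  {A,B,C}  = {B,C} ∪ {A}
  {B,C,D}  = complement {A,E,F}
  {A,D,E,F}  = complement {B,C}
  {A,B,C,E,F}  = {B,C} ∪ {A,E,F}
  {B,C,D,E,F}  = complement {A}
  [10 total]
Step 2 (3 new):
  {D}  = complement {A,B,C,E,F}
  {D,E,F}  = complement {A,B,C}
  {A,B,C,D}  = {B,C,D} ∪ {A,B,C}
  [13 total]
Step 3: 2 new —
  {A,D}  = {D} ∪ {A}
  {E,F}  = complement {A,B,C,D}
  [15 total]
Step 4: +1 →
  {B,C,E,F}  = complement {A,D}
  [16 total]
Step 5 adds nothing — fixpoint reached.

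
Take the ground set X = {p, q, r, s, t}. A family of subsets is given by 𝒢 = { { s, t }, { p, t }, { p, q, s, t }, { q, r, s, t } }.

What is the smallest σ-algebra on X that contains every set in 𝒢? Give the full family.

σ(𝒢) (32 sets): { {}, { p }, { q }, { r }, { s }, { t }, { p, q }, { p, r }, { p, s }, { p, t }, { q, r }, { q, s }, { q, t }, { r, s }, { r, t }, { s, t }, { p, q, r }, { p, q, s }, { p, q, t }, { p, r, s }, { p, r, t }, { p, s, t }, { q, r, s }, { q, r, t }, { q, s, t }, { r, s, t }, { p, q, r, s }, { p, q, r, t }, { p, q, s, t }, { p, r, s, t }, { q, r, s, t }, X }

Check:
Begin from { {}, { p, t }, { s, t }, { p, q, s, t }, { q, r, s, t }, X } (that is, 𝒢 plus ∅ and X).
Pass 1. New:
  { p }  = ᶜ of { q, r, s, t }
  { r }  = ᶜ of { p, q, s, t }
  { p, q, r }  = ᶜ of { s, t }
  { p, s, t }  = { s, t } ∪ { p, t }
  { q, r, s }  = ᶜ of { p, t }
  |family| = 11
Pass 2 (7 new):
  { p, r }  = { r } ∪ { p }
  { q, r }  = ᶜ of { p, s, t }
  { p, r, t }  = { r } ∪ { p, t }
  { r, s, t }  = { s, t } ∪ { r }
  { p, q, r, s }  = { p, q, r } ∪ { q, r, s }
  { p, q, r, t }  = { p, q, r } ∪ { p, t }
  { p, r, s, t }  = { p, s, t } ∪ { r }
  |family| = 18
Pass 3 (6 new):
  { q }  = ᶜ of { p, r, s, t }
  { s }  = ᶜ of { p, q, r, t }
  { t }  = ᶜ of { p, q, r, s }
  { p, q }  = ᶜ of { r, s, t }
  { q, s }  = ᶜ of { p, r, t }
  { q, s, t }  = ᶜ of { p, r }
  |family| = 24
Pass 4 adds 8:
  { p, s }  = { s } ∪ { p }
  { q, t }  = { q } ∪ { t }
  { r, s }  = { r } ∪ { s }
  { r, t }  = { t } ∪ { r }
  { p, q, s }  = { p, q } ∪ { s }
  { p, q, t }  = { p, q } ∪ { t }
  { p, r, s }  = { p, r } ∪ { s }
  { q, r, t }  = { t } ∪ { q, r }
  |family| = 32
Pass 5: already closed under ᶜ and ∪.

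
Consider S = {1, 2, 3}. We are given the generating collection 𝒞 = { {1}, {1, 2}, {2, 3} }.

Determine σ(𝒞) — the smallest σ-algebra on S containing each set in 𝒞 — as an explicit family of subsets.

Take S₀ = 𝒞 ∪ {∅, S} = { {}, {1}, {1, 2}, {2, 3}, S }.
Round 1. New:
  {3}  = {1, 2}ᶜ
  |family| = 6
Round 2: +1 →
  {1, 3}  = {3} ∪ {1}
  |family| = 7
Round 3: +1 →
  {2}  = {1, 3}ᶜ
  |family| = 8
Round 4: stable.

Hence σ(𝒞) has 8 members: { {}, {1}, {2}, {3}, {1, 2}, {1, 3}, {2, 3}, S }.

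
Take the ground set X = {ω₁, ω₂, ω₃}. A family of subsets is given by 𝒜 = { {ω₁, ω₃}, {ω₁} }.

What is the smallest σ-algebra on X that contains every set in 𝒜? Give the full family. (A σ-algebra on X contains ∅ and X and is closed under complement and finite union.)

|σ(𝒜)| = 8.  σ(𝒜) = { {}, {ω₁}, {ω₂}, {ω₃}, {ω₁, ω₂}, {ω₁, ω₃}, {ω₂, ω₃}, X }

Trace:
Take S₀ = 𝒜 ∪ {∅, X} = { {}, {ω₁}, {ω₁, ω₃}, X }.
Iteration 1: 2 new —
  {ω₂}  = complement {ω₁, ω₃}
  {ω₂, ω₃}  = complement {ω₁}
Iteration 2. New:
  {ω₁, ω₂}  = {ω₂} ∪ {ω₁}
Iteration 3 adds 1:
  {ω₃}  = complement {ω₁, ω₂}
After Iteration 4 the family is unchanged; done.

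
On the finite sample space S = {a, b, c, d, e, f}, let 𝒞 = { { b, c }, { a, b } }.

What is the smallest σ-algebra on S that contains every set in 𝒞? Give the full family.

Take S₀ = 𝒞 ∪ {∅, S} = { {  }, { a, b }, { b, c }, S }.
Iteration 1: 3 new —
  { a, b, c }  = { a, b } ∪ { b, c }
  { a, d, e, f }  = { b, c }ᶜ
  { c, d, e, f }  = { a, b }ᶜ
Iteration 2 (4 new):
  { d, e, f }  = { a, b, c }ᶜ
  { a, b, d, e, f }  = { a, b } ∪ { a, d, e, f }
  { a, c, d, e, f }  = { c, d, e, f } ∪ { a, d, e, f }
  { b, c, d, e, f }  = { b, c } ∪ { c, d, e, f }
Iteration 3 adds 3:
  { a }  = { b, c, d, e, f }ᶜ
  { b }  = { a, c, d, e, f }ᶜ
  { c }  = { a, b, d, e, f }ᶜ
Iteration 4. New:
  { a, c }  = { c } ∪ { a }
  { b, d, e, f }  = { b } ∪ { d, e, f }
After Iteration 5 the family is unchanged; done.

σ(𝒞) = { {  }, { a }, { b }, { c }, { a, b }, { a, c }, { b, c }, { a, b, c }, { d, e, f }, { a, d, e, f }, { b, d, e, f }, { c, d, e, f }, { a, b, d, e, f }, { a, c, d, e, f }, { b, c, d, e, f }, S }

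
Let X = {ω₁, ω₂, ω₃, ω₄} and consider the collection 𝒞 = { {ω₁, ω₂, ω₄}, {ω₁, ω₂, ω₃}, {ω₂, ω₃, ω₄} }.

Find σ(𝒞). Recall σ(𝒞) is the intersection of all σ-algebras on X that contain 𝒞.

Answer: σ(𝒞) = { {}, {ω₁}, {ω₂}, {ω₃}, {ω₄}, {ω₁, ω₂}, {ω₁, ω₃}, {ω₁, ω₄}, {ω₂, ω₃}, {ω₂, ω₄}, {ω₃, ω₄}, {ω₁, ω₂, ω₃}, {ω₁, ω₂, ω₄}, {ω₁, ω₃, ω₄}, {ω₂, ω₃, ω₄}, X }

Derivation:
Take S₀ = 𝒞 ∪ {∅, X} = { {}, {ω₁, ω₂, ω₃}, {ω₁, ω₂, ω₄}, {ω₂, ω₃, ω₄}, X }.
Iteration 1. New:
  {ω₁}  = ᶜ of {ω₂, ω₃, ω₄}
  {ω₃}  = ᶜ of {ω₁, ω₂, ω₄}
  {ω₄}  = ᶜ of {ω₁, ω₂, ω₃}
  [8 total]
Iteration 2: +3 →
  {ω₁, ω₃}  = {ω₃} ∪ {ω₁}
  {ω₁, ω₄}  = {ω₄} ∪ {ω₁}
  {ω₃, ω₄}  = {ω₄} ∪ {ω₃}
  [11 total]
Iteration 3: +4 →
  {ω₁, ω₂}  = ᶜ of {ω₃, ω₄}
  {ω₂, ω₃}  = ᶜ of {ω₁, ω₄}
  {ω₂, ω₄}  = ᶜ of {ω₁, ω₃}
  {ω₁, ω₃, ω₄}  = {ω₃} ∪ {ω₁, ω₄}
  [15 total]
Iteration 4 (1 new):
  {ω₂}  = ᶜ of {ω₁, ω₃, ω₄}
  [16 total]
Iteration 5: already closed under ᶜ and ∪.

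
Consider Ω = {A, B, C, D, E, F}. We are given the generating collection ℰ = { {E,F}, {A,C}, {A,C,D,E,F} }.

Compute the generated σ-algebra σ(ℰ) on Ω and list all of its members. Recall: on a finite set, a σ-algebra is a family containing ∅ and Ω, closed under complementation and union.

Initial family (5 sets): { {}, {A,C}, {E,F}, {A,C,D,E,F}, Ω }.
Step 1: 4 new —
  {B}  = Ω∖{A,C,D,E,F}
  {A,B,C,D}  = Ω∖{E,F}
  {A,C,E,F}  = {E,F} ∪ {A,C}
  {B,D,E,F}  = Ω∖{A,C}
  |family| = 9
Step 2: 4 new —
  {B,D}  = Ω∖{A,C,E,F}
  {A,B,C}  = {B} ∪ {A,C}
  {B,E,F}  = {E,F} ∪ {B}
  {A,B,C,E,F}  = {A,C,E,F} ∪ {B}
  |family| = 13
Step 3: 3 new —
  {D}  = Ω∖{A,B,C,E,F}
  {A,C,D}  = Ω∖{B,E,F}
  {D,E,F}  = Ω∖{A,B,C}
  |family| = 16
Step 4: stable.

Therefore σ(ℰ) = { {}, {B}, {D}, {A,C}, {B,D}, {E,F}, {A,B,C}, {A,C,D}, {B,E,F}, {D,E,F}, {A,B,C,D}, {A,C,E,F}, {B,D,E,F}, {A,B,C,E,F}, {A,C,D,E,F}, Ω } (|σ(ℰ)| = 16).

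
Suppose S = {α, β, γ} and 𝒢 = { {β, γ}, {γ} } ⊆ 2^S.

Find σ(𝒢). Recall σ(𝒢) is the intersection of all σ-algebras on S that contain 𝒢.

Seed the family with 𝒢 together with ∅ and S: { {}, {γ}, {β, γ}, S }.
Pass 1 adds 2:
  {α}  = complement {β, γ}
  {α, β}  = complement {γ}
  [6 total]
Pass 2 adds 1:
  {α, γ}  = {γ} ∪ {α}
  [7 total]
Pass 3: 1 new —
  {β}  = complement {α, γ}
  [8 total]
Pass 4: stable.

Therefore σ(𝒢) = { {}, {α}, {β}, {γ}, {α, β}, {α, γ}, {β, γ}, S } (|σ(𝒢)| = 8).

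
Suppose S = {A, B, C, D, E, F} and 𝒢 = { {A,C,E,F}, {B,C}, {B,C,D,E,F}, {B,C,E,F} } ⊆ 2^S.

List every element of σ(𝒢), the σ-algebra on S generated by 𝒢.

Answer: σ(𝒢) = { {}, {A}, {B}, {C}, {D}, {A,B}, {A,C}, {A,D}, {B,C}, {B,D}, {C,D}, {E,F}, {A,B,C}, {A,B,D}, {A,C,D}, {A,E,F}, {B,C,D}, {B,E,F}, {C,E,F}, {D,E,F}, {A,B,C,D}, {A,B,E,F}, {A,C,E,F}, {A,D,E,F}, {B,C,E,F}, {B,D,E,F}, {C,D,E,F}, {A,B,C,E,F}, {A,B,D,E,F}, {A,C,D,E,F}, {B,C,D,E,F}, S }

Trace:
Take S₀ = 𝒢 ∪ {∅, S} = { {}, {B,C}, {A,C,E,F}, {B,C,E,F}, {B,C,D,E,F}, S }.
Step 1: +5 →
  {A}  = complement {B,C,D,E,F}
  {A,D}  = complement {B,C,E,F}
  {B,D}  = complement {A,C,E,F}
  {A,D,E,F}  = complement {B,C}
  {A,B,C,E,F}  = {A,C,E,F} ∪ {B,C}
  |family| = 11
Step 2. New:
  {D}  = complement {A,B,C,E,F}
  {A,B,C}  = {B,C} ∪ {A}
  {A,B,D}  = {A,D} ∪ {B,D}
  {B,C,D}  = {B,C} ∪ {B,D}
  {A,B,C,D}  = {B,C} ∪ {A,D}
  {A,B,D,E,F}  = {A,D,E,F} ∪ {B,D}
  {A,C,D,E,F}  = {A,C,E,F} ∪ {A,D,E,F}
  |family| = 18
Step 3: +6 →
  {B}  = complement {A,C,D,E,F}
  {C}  = complement {A,B,D,E,F}
  {E,F}  = complement {A,B,C,D}
  {A,E,F}  = complement {B,C,D}
  {C,E,F}  = complement {A,B,D}
  {D,E,F}  = complement {A,B,C}
  |family| = 24
Step 4 adds 8:
  {A,B}  = {B} ∪ {A}
  {A,C}  = {C} ∪ {A}
  {C,D}  = {C} ∪ {D}
  {A,C,D}  = {C} ∪ {A,D}
  {B,E,F}  = {E,F} ∪ {B}
  {A,B,E,F}  = {B} ∪ {A,E,F}
  {B,D,E,F}  = {E,F} ∪ {B,D}
  {C,D,E,F}  = {C} ∪ {D,E,F}
  |family| = 32
After Step 5 the family is unchanged; done.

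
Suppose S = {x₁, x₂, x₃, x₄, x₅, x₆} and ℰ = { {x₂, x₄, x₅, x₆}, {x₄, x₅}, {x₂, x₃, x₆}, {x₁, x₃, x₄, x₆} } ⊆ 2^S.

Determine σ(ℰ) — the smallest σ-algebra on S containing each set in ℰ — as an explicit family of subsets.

σ(ℰ) (64 sets): { {}, {x₁}, {x₂}, {x₃}, {x₄}, {x₅}, {x₆}, {x₁, x₂}, {x₁, x₃}, {x₁, x₄}, {x₁, x₅}, {x₁, x₆}, {x₂, x₃}, {x₂, x₄}, {x₂, x₅}, {x₂, x₆}, {x₃, x₄}, {x₃, x₅}, {x₃, x₆}, {x₄, x₅}, {x₄, x₆}, {x₅, x₆}, {x₁, x₂, x₃}, {x₁, x₂, x₄}, {x₁, x₂, x₅}, {x₁, x₂, x₆}, {x₁, x₃, x₄}, {x₁, x₃, x₅}, {x₁, x₃, x₆}, {x₁, x₄, x₅}, {x₁, x₄, x₆}, {x₁, x₅, x₆}, {x₂, x₃, x₄}, {x₂, x₃, x₅}, {x₂, x₃, x₆}, {x₂, x₄, x₅}, {x₂, x₄, x₆}, {x₂, x₅, x₆}, {x₃, x₄, x₅}, {x₃, x₄, x₆}, {x₃, x₅, x₆}, {x₄, x₅, x₆}, {x₁, x₂, x₃, x₄}, {x₁, x₂, x₃, x₅}, {x₁, x₂, x₃, x₆}, {x₁, x₂, x₄, x₅}, {x₁, x₂, x₄, x₆}, {x₁, x₂, x₅, x₆}, {x₁, x₃, x₄, x₅}, {x₁, x₃, x₄, x₆}, {x₁, x₃, x₅, x₆}, {x₁, x₄, x₅, x₆}, {x₂, x₃, x₄, x₅}, {x₂, x₃, x₄, x₆}, {x₂, x₃, x₅, x₆}, {x₂, x₄, x₅, x₆}, {x₃, x₄, x₅, x₆}, {x₁, x₂, x₃, x₄, x₅}, {x₁, x₂, x₃, x₄, x₆}, {x₁, x₂, x₃, x₅, x₆}, {x₁, x₂, x₄, x₅, x₆}, {x₁, x₃, x₄, x₅, x₆}, {x₂, x₃, x₄, x₅, x₆}, S }

Derivation:
Initial family (6 sets): { {}, {x₄, x₅}, {x₂, x₃, x₆}, {x₁, x₃, x₄, x₆}, {x₂, x₄, x₅, x₆}, S }.
Pass 1: 7 new —
  {x₁, x₃}  = S∖{x₂, x₄, x₅, x₆}
  {x₂, x₅}  = S∖{x₁, x₃, x₄, x₆}
  {x₁, x₄, x₅}  = S∖{x₂, x₃, x₆}
  {x₁, x₂, x₃, x₆}  = S∖{x₄, x₅}
  {x₁, x₂, x₃, x₄, x₆}  = {x₁, x₃, x₄, x₆} ∪ {x₂, x₃, x₆}
  {x₁, x₃, x₄, x₅, x₆}  = {x₄, x₅} ∪ {x₁, x₃, x₄, x₆}
  {x₂, x₃, x₄, x₅, x₆}  = {x₄, x₅} ∪ {x₂, x₃, x₆}
Pass 2. New:
  {x₁}  = S∖{x₂, x₃, x₄, x₅, x₆}
  {x₂}  = S∖{x₁, x₃, x₄, x₅, x₆}
  {x₅}  = S∖{x₁, x₂, x₃, x₄, x₆}
  {x₂, x₄, x₅}  = {x₂, x₅} ∪ {x₄, x₅}
  {x₁, x₂, x₃, x₅}  = {x₂, x₅} ∪ {x₁, x₃}
  {x₁, x₂, x₄, x₅}  = {x₁, x₄, x₅} ∪ {x₂, x₅}
  {x₁, x₃, x₄, x₅}  = {x₁, x₄, x₅} ∪ {x₁, x₃}
  {x₂, x₃, x₅, x₆}  = {x₂, x₅} ∪ {x₂, x₃, x₆}
  {x₁, x₂, x₃, x₅, x₆}  = {x₂, x₅} ∪ {x₁, x₂, x₃, x₆}
  {x₁, x₂, x₄, x₅, x₆}  = {x₁, x₄, x₅} ∪ {x₂, x₄, x₅, x₆}
Pass 3: 13 new —
  {x₃}  = S∖{x₁, x₂, x₄, x₅, x₆}
  {x₄}  = S∖{x₁, x₂, x₃, x₅, x₆}
  {x₁, x₂}  = {x₂} ∪ {x₁}
  {x₁, x₄}  = S∖{x₂, x₃, x₅, x₆}
  {x₁, x₅}  = {x₅} ∪ {x₁}
  {x₂, x₆}  = S∖{x₁, x₃, x₄, x₅}
  {x₃, x₆}  = S∖{x₁, x₂, x₄, x₅}
  {x₄, x₆}  = S∖{x₁, x₂, x₃, x₅}
  {x₁, x₂, x₃}  = {x₂} ∪ {x₁, x₃}
  {x₁, x₂, x₅}  = {x₂, x₅} ∪ {x₁}
  {x₁, x₃, x₅}  = {x₁, x₃} ∪ {x₅}
  {x₁, x₃, x₆}  = S∖{x₂, x₄, x₅}
  {x₁, x₂, x₃, x₄, x₅}  = {x₂, x₅} ∪ {x₁, x₃, x₄, x₅}
Pass 4: +24 →
  {x₆}  = S∖{x₁, x₂, x₃, x₄, x₅}
  {x₂, x₃}  = {x₂} ∪ {x₃}
  {x₂, x₄}  = {x₂} ∪ {x₄}
  {x₃, x₄}  = {x₃} ∪ {x₄}
  {x₃, x₅}  = {x₅} ∪ {x₃}
  {x₁, x₂, x₄}  = {x₁, x₂} ∪ {x₁, x₄}
  {x₁, x₂, x₆}  = {x₁, x₂} ∪ {x₂, x₆}
  {x₁, x₃, x₄}  = {x₃} ∪ {x₁, x₄}
  {x₁, x₄, x₆}  = {x₁} ∪ {x₄, x₆}
  {x₂, x₃, x₅}  = {x₂, x₅} ∪ {x₃}
  {x₂, x₄, x₆}  = S∖{x₁, x₃, x₅}
  {x₂, x₅, x₆}  = {x₂, x₅} ∪ {x₂, x₆}
  {x₃, x₄, x₅}  = {x₄, x₅} ∪ {x₃}
  {x₃, x₄, x₆}  = S∖{x₁, x₂, x₅}
  {x₃, x₅, x₆}  = {x₅} ∪ {x₃, x₆}
  {x₄, x₅, x₆}  = S∖{x₁, x₂, x₃}
  {x₁, x₂, x₃, x₄}  = {x₁, x₂, x₃} ∪ {x₁, x₄}
  {x₁, x₂, x₄, x₆}  = {x₁, x₂} ∪ {x₄, x₆}
  {x₁, x₂, x₅, x₆}  = {x₂, x₆} ∪ {x₁, x₂, x₅}
  {x₁, x₃, x₅, x₆}  = {x₁, x₃, x₆} ∪ {x₁, x₃, x₅}
  {x₁, x₄, x₅, x₆}  = {x₁, x₄, x₅} ∪ {x₄, x₆}
  {x₂, x₃, x₄, x₅}  = {x₃} ∪ {x₂, x₄, x₅}
  {x₂, x₃, x₄, x₆}  = S∖{x₁, x₅}
  {x₃, x₄, x₅, x₆}  = S∖{x₁, x₂}
Pass 5: 4 new —
  {x₁, x₆}  = S∖{x₂, x₃, x₄, x₅}
  {x₅, x₆}  = S∖{x₁, x₂, x₃, x₄}
  {x₁, x₅, x₆}  = {x₁, x₅} ∪ {x₆}
  {x₂, x₃, x₄}  = {x₃, x₄} ∪ {x₂}
Pass 6: no new sets; the family is a σ-algebra.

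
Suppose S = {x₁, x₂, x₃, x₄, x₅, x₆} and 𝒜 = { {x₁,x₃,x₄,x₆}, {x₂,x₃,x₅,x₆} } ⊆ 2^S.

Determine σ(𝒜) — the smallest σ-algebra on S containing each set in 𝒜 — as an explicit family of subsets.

Start: 𝒜 ∪ {∅, S} = { ∅, {x₁,x₃,x₄,x₆}, {x₂,x₃,x₅,x₆}, S }.
Iteration 1: +2 →
  {x₁,x₄}  = {x₂,x₃,x₅,x₆}ᶜ
  {x₂,x₅}  = {x₁,x₃,x₄,x₆}ᶜ
  |family| = 6
Iteration 2 adds 1:
  {x₁,x₂,x₄,x₅}  = {x₂,x₅} ∪ {x₁,x₄}
  |family| = 7
Iteration 3 (1 new):
  {x₃,x₆}  = {x₁,x₂,x₄,x₅}ᶜ
  |family| = 8
After Iteration 4 the family is unchanged; done.

Therefore σ(𝒜) = { ∅, {x₁,x₄}, {x₂,x₅}, {x₃,x₆}, {x₁,x₂,x₄,x₅}, {x₁,x₃,x₄,x₆}, {x₂,x₃,x₅,x₆}, S } (|σ(𝒜)| = 8).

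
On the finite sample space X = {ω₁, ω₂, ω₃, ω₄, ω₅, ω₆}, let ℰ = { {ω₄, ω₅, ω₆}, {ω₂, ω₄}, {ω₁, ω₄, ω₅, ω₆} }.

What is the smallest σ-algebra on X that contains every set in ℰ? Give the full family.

Start: ℰ ∪ {∅, X} = { {}, {ω₂, ω₄}, {ω₄, ω₅, ω₆}, {ω₁, ω₄, ω₅, ω₆}, X }.
Iteration 1. New:
  {ω₂, ω₃}  = X∖{ω₁, ω₄, ω₅, ω₆}
  {ω₁, ω₂, ω₃}  = X∖{ω₄, ω₅, ω₆}
  {ω₁, ω₃, ω₅, ω₆}  = X∖{ω₂, ω₄}
  {ω₂, ω₄, ω₅, ω₆}  = {ω₄, ω₅, ω₆} ∪ {ω₂, ω₄}
  {ω₁, ω₂, ω₄, ω₅, ω₆}  = {ω₁, ω₄, ω₅, ω₆} ∪ {ω₂, ω₄}
  [10 total]
Iteration 2: +7 →
  {ω₃}  = X∖{ω₁, ω₂, ω₄, ω₅, ω₆}
  {ω₁, ω₃}  = X∖{ω₂, ω₄, ω₅, ω₆}
  {ω₂, ω₃, ω₄}  = {ω₂, ω₃} ∪ {ω₂, ω₄}
  {ω₁, ω₂, ω₃, ω₄}  = {ω₁, ω₂, ω₃} ∪ {ω₂, ω₄}
  {ω₁, ω₂, ω₃, ω₅, ω₆}  = {ω₁, ω₃, ω₅, ω₆} ∪ {ω₁, ω₂, ω₃}
  {ω₁, ω₃, ω₄, ω₅, ω₆}  = {ω₁, ω₃, ω₅, ω₆} ∪ {ω₁, ω₄, ω₅, ω₆}
  {ω₂, ω₃, ω₄, ω₅, ω₆}  = {ω₂, ω₄, ω₅, ω₆} ∪ {ω₂, ω₃}
  [17 total]
Iteration 3: +6 →
  {ω₁}  = X∖{ω₂, ω₃, ω₄, ω₅, ω₆}
  {ω₂}  = X∖{ω₁, ω₃, ω₄, ω₅, ω₆}
  {ω₄}  = X∖{ω₁, ω₂, ω₃, ω₅, ω₆}
  {ω₅, ω₆}  = X∖{ω₁, ω₂, ω₃, ω₄}
  {ω₁, ω₅, ω₆}  = X∖{ω₂, ω₃, ω₄}
  {ω₃, ω₄, ω₅, ω₆}  = {ω₃} ∪ {ω₄, ω₅, ω₆}
  [23 total]
Iteration 4: +9 →
  {ω₁, ω₂}  = X∖{ω₃, ω₄, ω₅, ω₆}
  {ω₁, ω₄}  = {ω₁} ∪ {ω₄}
  {ω₃, ω₄}  = {ω₃} ∪ {ω₄}
  {ω₁, ω₂, ω₄}  = {ω₁} ∪ {ω₂, ω₄}
  {ω₁, ω₃, ω₄}  = {ω₁, ω₃} ∪ {ω₄}
  {ω₂, ω₅, ω₆}  = {ω₅, ω₆} ∪ {ω₂}
  {ω₃, ω₅, ω₆}  = {ω₅, ω₆} ∪ {ω₃}
  {ω₁, ω₂, ω₅, ω₆}  = {ω₂} ∪ {ω₁, ω₅, ω₆}
  {ω₂, ω₃, ω₅, ω₆}  = {ω₅, ω₆} ∪ {ω₂, ω₃}
  [32 total]
After Iteration 5 the family is unchanged; done.

σ(ℰ) = { {}, {ω₁}, {ω₂}, {ω₃}, {ω₄}, {ω₁, ω₂}, {ω₁, ω₃}, {ω₁, ω₄}, {ω₂, ω₃}, {ω₂, ω₄}, {ω₃, ω₄}, {ω₅, ω₆}, {ω₁, ω₂, ω₃}, {ω₁, ω₂, ω₄}, {ω₁, ω₃, ω₄}, {ω₁, ω₅, ω₆}, {ω₂, ω₃, ω₄}, {ω₂, ω₅, ω₆}, {ω₃, ω₅, ω₆}, {ω₄, ω₅, ω₆}, {ω₁, ω₂, ω₃, ω₄}, {ω₁, ω₂, ω₅, ω₆}, {ω₁, ω₃, ω₅, ω₆}, {ω₁, ω₄, ω₅, ω₆}, {ω₂, ω₃, ω₅, ω₆}, {ω₂, ω₄, ω₅, ω₆}, {ω₃, ω₄, ω₅, ω₆}, {ω₁, ω₂, ω₃, ω₅, ω₆}, {ω₁, ω₂, ω₄, ω₅, ω₆}, {ω₁, ω₃, ω₄, ω₅, ω₆}, {ω₂, ω₃, ω₄, ω₅, ω₆}, X }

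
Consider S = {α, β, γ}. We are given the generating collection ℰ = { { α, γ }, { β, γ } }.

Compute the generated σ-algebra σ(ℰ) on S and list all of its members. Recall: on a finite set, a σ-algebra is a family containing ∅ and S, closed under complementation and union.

Take S₀ = ℰ ∪ {∅, S} = { ∅, { α, γ }, { β, γ }, S }.
Pass 1: +2 →
  { α }  = { β, γ }ᶜ
  { β }  = { α, γ }ᶜ
  [6 total]
Pass 2: +1 →
  { α, β }  = { β } ∪ { α }
  [7 total]
Pass 3: 1 new —
  { γ }  = { α, β }ᶜ
  [8 total]
Pass 4 adds nothing — fixpoint reached.

|σ(ℰ)| = 8.  σ(ℰ) = { ∅, { α }, { β }, { γ }, { α, β }, { α, γ }, { β, γ }, S }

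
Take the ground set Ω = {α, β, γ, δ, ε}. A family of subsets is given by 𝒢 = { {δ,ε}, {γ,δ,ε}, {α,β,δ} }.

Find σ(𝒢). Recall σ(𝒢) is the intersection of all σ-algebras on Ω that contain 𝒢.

Start: 𝒢 ∪ {∅, Ω} = { {}, {δ,ε}, {α,β,δ}, {γ,δ,ε}, Ω }.
Round 1 adds 4:
  {α,β}  = {γ,δ,ε}ᶜ
  {γ,ε}  = {α,β,δ}ᶜ
  {α,β,γ}  = {δ,ε}ᶜ
  {α,β,δ,ε}  = {δ,ε} ∪ {α,β,δ}
  |family| = 9
Round 2 (3 new):
  {γ}  = {α,β,δ,ε}ᶜ
  {α,β,γ,δ}  = {α,β,γ} ∪ {α,β,δ}
  {α,β,γ,ε}  = {α,β,γ} ∪ {γ,ε}
  |family| = 12
Round 3 adds 2:
  {δ}  = {α,β,γ,ε}ᶜ
  {ε}  = {α,β,γ,δ}ᶜ
  |family| = 14
Round 4: 2 new —
  {γ,δ}  = {γ} ∪ {δ}
  {α,β,ε}  = {α,β} ∪ {ε}
  |family| = 16
After Round 5 the family is unchanged; done.

σ(𝒢) = { {}, {γ}, {δ}, {ε}, {α,β}, {γ,δ}, {γ,ε}, {δ,ε}, {α,β,γ}, {α,β,δ}, {α,β,ε}, {γ,δ,ε}, {α,β,γ,δ}, {α,β,γ,ε}, {α,β,δ,ε}, Ω }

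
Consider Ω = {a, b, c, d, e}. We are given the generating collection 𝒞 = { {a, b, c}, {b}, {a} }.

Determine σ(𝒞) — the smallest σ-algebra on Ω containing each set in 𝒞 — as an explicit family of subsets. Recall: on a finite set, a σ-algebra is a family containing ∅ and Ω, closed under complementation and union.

σ(𝒞) (16 sets): { {}, {a}, {b}, {c}, {a, b}, {a, c}, {b, c}, {d, e}, {a, b, c}, {a, d, e}, {b, d, e}, {c, d, e}, {a, b, d, e}, {a, c, d, e}, {b, c, d, e}, Ω }

Trace:
Initial family (5 sets): { {}, {a}, {b}, {a, b, c}, Ω }.
Pass 1: +4 →
  {a, b}  = {b} ∪ {a}
  {d, e}  = {a, b, c}ᶜ
  {a, c, d, e}  = {b}ᶜ
  {b, c, d, e}  = {a}ᶜ
  (now 9)
Pass 2: +4 →
  {a, d, e}  = {d, e} ∪ {a}
  {b, d, e}  = {b} ∪ {d, e}
  {c, d, e}  = {a, b}ᶜ
  {a, b, d, e}  = {a, b} ∪ {d, e}
  (now 13)
Pass 3: +3 →
  {c}  = {a, b, d, e}ᶜ
  {a, c}  = {b, d, e}ᶜ
  {b, c}  = {a, d, e}ᶜ
  (now 16)
Pass 4: stable.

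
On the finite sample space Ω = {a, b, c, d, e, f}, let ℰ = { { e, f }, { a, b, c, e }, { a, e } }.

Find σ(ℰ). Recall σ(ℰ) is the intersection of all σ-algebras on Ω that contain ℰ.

σ(ℰ) = { {}, { a }, { d }, { e }, { f }, { a, d }, { a, e }, { a, f }, { b, c }, { d, e }, { d, f }, { e, f }, { a, b, c }, { a, d, e }, { a, d, f }, { a, e, f }, { b, c, d }, { b, c, e }, { b, c, f }, { d, e, f }, { a, b, c, d }, { a, b, c, e }, { a, b, c, f }, { a, d, e, f }, { b, c, d, e }, { b, c, d, f }, { b, c, e, f }, { a, b, c, d, e }, { a, b, c, d, f }, { a, b, c, e, f }, { b, c, d, e, f }, Ω }

Trace:
Take S₀ = ℰ ∪ {∅, Ω} = { {}, { a, e }, { e, f }, { a, b, c, e }, Ω }.
Pass 1 (5 new):
  { d, f }  = Ω∖{ a, b, c, e }
  { a, e, f }  = { e, f } ∪ { a, e }
  { a, b, c, d }  = Ω∖{ e, f }
  { b, c, d, f }  = Ω∖{ a, e }
  { a, b, c, e, f }  = { e, f } ∪ { a, b, c, e }
  [10 total]
Pass 2. New:
  { d }  = Ω∖{ a, b, c, e, f }
  { b, c, d }  = Ω∖{ a, e, f }
  { d, e, f }  = { e, f } ∪ { d, f }
  { a, d, e, f }  = { a, e, f } ∪ { d, f }
  { a, b, c, d, e }  = { a, e } ∪ { a, b, c, d }
  { a, b, c, d, f }  = { b, c, d, f } ∪ { a, b, c, d }
  { b, c, d, e, f }  = { e, f } ∪ { b, c, d, f }
  [17 total]
Pass 3: 6 new —
  { a }  = Ω∖{ b, c, d, e, f }
  { e }  = Ω∖{ a, b, c, d, f }
  { f }  = Ω∖{ a, b, c, d, e }
  { b, c }  = Ω∖{ a, d, e, f }
  { a, b, c }  = Ω∖{ d, e, f }
  { a, d, e }  = { a, e } ∪ { d }
  [23 total]
Pass 4. New:
  { a, d }  = { a } ∪ { d }
  { a, f }  = { a } ∪ { f }
  { d, e }  = { e } ∪ { d }
  { a, d, f }  = { a } ∪ { d, f }
  { b, c, e }  = { e } ∪ { b, c }
  { b, c, f }  = Ω∖{ a, d, e }
  { a, b, c, f }  = { a, b, c } ∪ { f }
  { b, c, d, e }  = { e } ∪ { b, c, d }
  { b, c, e, f }  = { e, f } ∪ { b, c }
  [32 total]
Pass 5: no new sets; the family is a σ-algebra.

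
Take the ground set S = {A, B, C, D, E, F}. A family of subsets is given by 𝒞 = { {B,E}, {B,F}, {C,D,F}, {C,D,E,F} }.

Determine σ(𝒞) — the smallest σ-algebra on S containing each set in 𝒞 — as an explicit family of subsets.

Start: 𝒞 ∪ {∅, S} = { ∅, {B,E}, {B,F}, {C,D,F}, {C,D,E,F}, S }.
Pass 1: 7 new —
  {A,B}  = S∖{C,D,E,F}
  {A,B,E}  = S∖{C,D,F}
  {B,E,F}  = {B,E} ∪ {B,F}
  {A,C,D,E}  = S∖{B,F}
  {A,C,D,F}  = S∖{B,E}
  {B,C,D,F}  = {C,D,F} ∪ {B,F}
  {B,C,D,E,F}  = {B,E} ∪ {C,D,E,F}
  [13 total]
Pass 2 adds 8:
  {A}  = S∖{B,C,D,E,F}
  {A,E}  = S∖{B,C,D,F}
  {A,B,F}  = {A,B} ∪ {B,F}
  {A,C,D}  = S∖{B,E,F}
  {A,B,E,F}  = {A,B} ∪ {B,E,F}
  {A,B,C,D,E}  = {B,E} ∪ {A,C,D,E}
  {A,B,C,D,F}  = {A,B} ∪ {B,C,D,F}
  {A,C,D,E,F}  = {C,D,E,F} ∪ {A,C,D,E}
  [21 total]
Pass 3 (6 new):
  {B}  = S∖{A,C,D,E,F}
  {E}  = S∖{A,B,C,D,F}
  {F}  = S∖{A,B,C,D,E}
  {C,D}  = S∖{A,B,E,F}
  {C,D,E}  = S∖{A,B,F}
  {A,B,C,D}  = {A,C,D} ∪ {A,B}
  [27 total]
Pass 4 adds 5:
  {A,F}  = {F} ∪ {A}
  {E,F}  = S∖{A,B,C,D}
  {A,E,F}  = {F} ∪ {A,E}
  {B,C,D}  = {C,D} ∪ {B}
  {B,C,D,E}  = {B,E} ∪ {C,D,E}
  [32 total]
Pass 5: stable.

Hence σ(𝒞) has 32 members: { ∅, {A}, {B}, {E}, {F}, {A,B}, {A,E}, {A,F}, {B,E}, {B,F}, {C,D}, {E,F}, {A,B,E}, {A,B,F}, {A,C,D}, {A,E,F}, {B,C,D}, {B,E,F}, {C,D,E}, {C,D,F}, {A,B,C,D}, {A,B,E,F}, {A,C,D,E}, {A,C,D,F}, {B,C,D,E}, {B,C,D,F}, {C,D,E,F}, {A,B,C,D,E}, {A,B,C,D,F}, {A,C,D,E,F}, {B,C,D,E,F}, S }.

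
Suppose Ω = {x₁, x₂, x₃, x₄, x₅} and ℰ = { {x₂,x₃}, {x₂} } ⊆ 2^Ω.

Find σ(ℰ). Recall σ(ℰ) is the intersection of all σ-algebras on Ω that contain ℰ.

σ(ℰ) (8 sets): { ∅, {x₂}, {x₃}, {x₂,x₃}, {x₁,x₄,x₅}, {x₁,x₂,x₄,x₅}, {x₁,x₃,x₄,x₅}, Ω }

Derivation:
Take S₀ = ℰ ∪ {∅, Ω} = { ∅, {x₂}, {x₂,x₃}, Ω }.
Iteration 1 adds 2:
  {x₁,x₄,x₅}  = ᶜ of {x₂,x₃}
  {x₁,x₃,x₄,x₅}  = ᶜ of {x₂}
  |family| = 6
Iteration 2: +1 →
  {x₁,x₂,x₄,x₅}  = {x₁,x₄,x₅} ∪ {x₂}
  |family| = 7
Iteration 3: 1 new —
  {x₃}  = ᶜ of {x₁,x₂,x₄,x₅}
  |family| = 8
Iteration 4: already closed under ᶜ and ∪.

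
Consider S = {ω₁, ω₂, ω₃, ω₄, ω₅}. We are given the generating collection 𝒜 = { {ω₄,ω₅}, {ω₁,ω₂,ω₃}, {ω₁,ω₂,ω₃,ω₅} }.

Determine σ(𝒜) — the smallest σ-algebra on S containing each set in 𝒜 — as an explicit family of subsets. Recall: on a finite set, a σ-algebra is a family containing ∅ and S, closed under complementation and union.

Start: 𝒜 ∪ {∅, S} = { {}, {ω₄,ω₅}, {ω₁,ω₂,ω₃}, {ω₁,ω₂,ω₃,ω₅}, S }.
Round 1 (1 new):
  {ω₄}  = S∖{ω₁,ω₂,ω₃,ω₅}
Round 2 (1 new):
  {ω₁,ω₂,ω₃,ω₄}  = {ω₄} ∪ {ω₁,ω₂,ω₃}
Round 3. New:
  {ω₅}  = S∖{ω₁,ω₂,ω₃,ω₄}
Round 4: no new sets; the family is a σ-algebra.

Hence σ(𝒜) has 8 members: { {}, {ω₄}, {ω₅}, {ω₄,ω₅}, {ω₁,ω₂,ω₃}, {ω₁,ω₂,ω₃,ω₄}, {ω₁,ω₂,ω₃,ω₅}, S }.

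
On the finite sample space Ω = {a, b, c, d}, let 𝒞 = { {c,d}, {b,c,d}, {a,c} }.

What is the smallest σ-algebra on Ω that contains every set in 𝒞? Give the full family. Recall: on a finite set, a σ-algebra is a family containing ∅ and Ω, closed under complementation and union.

Initial family (5 sets): { ∅, {a,c}, {c,d}, {b,c,d}, Ω }.
Iteration 1 (4 new):
  {a}  = Ω∖{b,c,d}
  {a,b}  = Ω∖{c,d}
  {b,d}  = Ω∖{a,c}
  {a,c,d}  = {c,d} ∪ {a,c}
  [9 total]
Iteration 2. New:
  {b}  = Ω∖{a,c,d}
  {a,b,c}  = {a,b} ∪ {a,c}
  {a,b,d}  = {a,b} ∪ {b,d}
  [12 total]
Iteration 3. New:
  {c}  = Ω∖{a,b,d}
  {d}  = Ω∖{a,b,c}
  [14 total]
Iteration 4: 2 new —
  {a,d}  = {d} ∪ {a}
  {b,c}  = {c} ∪ {b}
  [16 total]
Iteration 5 adds nothing — fixpoint reached.

σ(𝒞) = { ∅, {a}, {b}, {c}, {d}, {a,b}, {a,c}, {a,d}, {b,c}, {b,d}, {c,d}, {a,b,c}, {a,b,d}, {a,c,d}, {b,c,d}, Ω }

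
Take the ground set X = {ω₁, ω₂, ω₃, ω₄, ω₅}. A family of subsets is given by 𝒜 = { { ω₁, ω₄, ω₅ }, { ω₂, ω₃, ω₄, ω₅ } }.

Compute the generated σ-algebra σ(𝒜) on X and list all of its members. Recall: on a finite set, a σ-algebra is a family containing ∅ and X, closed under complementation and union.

σ(𝒜) (8 sets): { {  }, { ω₁ }, { ω₂, ω₃ }, { ω₄, ω₅ }, { ω₁, ω₂, ω₃ }, { ω₁, ω₄, ω₅ }, { ω₂, ω₃, ω₄, ω₅ }, X }

Derivation:
Begin from { {  }, { ω₁, ω₄, ω₅ }, { ω₂, ω₃, ω₄, ω₅ }, X } (that is, 𝒜 plus ∅ and X).
Round 1. New:
  { ω₁ }  = complement { ω₂, ω₃, ω₄, ω₅ }
  { ω₂, ω₃ }  = complement { ω₁, ω₄, ω₅ }
  [6 total]
Round 2: 1 new —
  { ω₁, ω₂, ω₃ }  = { ω₂, ω₃ } ∪ { ω₁ }
  [7 total]
Round 3. New:
  { ω₄, ω₅ }  = complement { ω₁, ω₂, ω₃ }
  [8 total]
Round 4: no new sets; the family is a σ-algebra.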